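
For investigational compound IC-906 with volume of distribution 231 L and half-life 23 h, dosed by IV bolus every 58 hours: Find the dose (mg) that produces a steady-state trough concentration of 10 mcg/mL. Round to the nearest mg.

10956 mg

τ/t½ = 58/23 ≈ 2.5217, so f = (1/2)^(58/23) ≈ 0.174133.
Cmin,ss = (D/Vd)·f/(1−f), so D = Cmin,ss·Vd·(1−f)/f.
D = 10 × 231 × (1−f)/f ≈ 10 × 231 × 4.74274 ≈ 10955.73 mg.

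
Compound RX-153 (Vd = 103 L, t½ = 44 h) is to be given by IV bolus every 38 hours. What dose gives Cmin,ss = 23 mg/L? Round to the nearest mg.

τ/t½ = 38/44 ≈ 0.86364, so f = (1/2)^(38/44) ≈ 0.549566.
Cmin,ss = (D/Vd)·f/(1−f), so D = Cmin,ss·Vd·(1−f)/f.
D = 23 × 103 × (1−f)/f ≈ 23 × 103 × 0.81962 ≈ 1941.68 mg.

1942 mg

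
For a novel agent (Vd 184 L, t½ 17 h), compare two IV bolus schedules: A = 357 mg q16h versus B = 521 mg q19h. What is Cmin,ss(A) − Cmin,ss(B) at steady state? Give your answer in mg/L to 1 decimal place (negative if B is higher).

Regimen A: f = (1/2)^(16/17) ≈ 0.5208; Cmin,ss = (357/184)·f/(1−f) ≈ 2.109 mg/L.
Regimen B: f = (1/2)^(19/17) ≈ 0.4608; Cmin,ss = (521/184)·f/(1−f) ≈ 2.420 mg/L.
Difference ≈ 2.109 − 2.420 ≈ -0.311 mg/L.

-0.3 mg/L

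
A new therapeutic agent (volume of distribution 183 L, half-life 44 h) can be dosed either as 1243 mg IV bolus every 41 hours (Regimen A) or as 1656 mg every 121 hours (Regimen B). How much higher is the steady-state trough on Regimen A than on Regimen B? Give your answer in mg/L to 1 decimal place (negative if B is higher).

Regimen A: f = (1/2)^(41/44) ≈ 0.5242; Cmin,ss = (1243/183)·f/(1−f) ≈ 7.483 mg/L.
Regimen B: f = (1/2)^(121/44) ≈ 0.1487; Cmin,ss = (1656/183)·f/(1−f) ≈ 1.581 mg/L.
Difference ≈ 7.483 − 1.581 ≈ 5.902 mg/L.

5.9 mg/L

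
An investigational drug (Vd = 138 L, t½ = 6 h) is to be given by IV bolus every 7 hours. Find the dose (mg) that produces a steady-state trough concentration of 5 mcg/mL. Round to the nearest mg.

859 mg

τ/t½ = 7/6 ≈ 1.1667, so f = (1/2)^(7/6) ≈ 0.445449.
Cmin,ss = (D/Vd)·f/(1−f), so D = Cmin,ss·Vd·(1−f)/f.
D = 5 × 138 × (1−f)/f ≈ 5 × 138 × 1.24493 ≈ 859.00 mg.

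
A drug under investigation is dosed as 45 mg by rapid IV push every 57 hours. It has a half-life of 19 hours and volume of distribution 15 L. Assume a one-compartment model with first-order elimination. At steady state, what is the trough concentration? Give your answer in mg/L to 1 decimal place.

0.4 mg/L

τ = 57 h = 3 half-lives, so f = (1/2)^3 = 0.125.
At steady state, R = 1/(1 − 0.125) = 8/7.
Single-dose peak C₀ = D/Vd = 45/15 = 3 mg/L.
Steady-state peak Cmax,ss = C₀·R = 3 × 8/7 ≈ 3.429 mg/L.
Steady-state trough Cmin,ss = Cmax,ss·f ≈ 3.429 × 0.125 ≈ 0.429 mg/L.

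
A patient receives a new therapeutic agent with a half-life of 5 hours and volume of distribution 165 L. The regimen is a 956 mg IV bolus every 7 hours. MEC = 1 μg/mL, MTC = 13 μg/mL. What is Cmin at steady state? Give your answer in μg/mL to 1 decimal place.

Over one 7-h interval, 7/5 ≈ 1.4 half-lives elapse, leaving f ≈ 0.3789 of each dose.
Accumulation ratio R = 1/(1 − f) ≈ 1/0.6211 ≈ 1.6100.
Each bolus raises the concentration by D/Vd = 956/165 ≈ 5.794 μg/mL.
Cmax,ss = C₀/(1 − f) ≈ 5.794/0.6211 ≈ 9.329 μg/mL.
Steady-state trough Cmin,ss = Cmax,ss·f ≈ 9.329 × 0.3789 ≈ 3.535 μg/mL.
Trough 3.5 μg/mL vs MEC 1 μg/mL: adequate.

3.5 μg/mL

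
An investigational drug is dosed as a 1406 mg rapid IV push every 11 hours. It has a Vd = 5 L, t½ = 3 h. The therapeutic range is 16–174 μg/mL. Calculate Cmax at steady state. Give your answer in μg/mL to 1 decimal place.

Over one 11-h interval, 11/3 ≈ 3.6667 half-lives elapse, leaving f ≈ 0.0787 of each dose.
Accumulation ratio R = 1/(1 − f) ≈ 1/0.9213 ≈ 1.0854.
Each bolus raises the concentration by D/Vd = 1406/5 ≈ 281.200 μg/mL.
Steady-state peak Cmax,ss = C₀·R ≈ 281.200 × 1.0854 ≈ 305.214 μg/mL.
Peak 305.2 μg/mL vs MTC 174 μg/mL: exceeds toxic threshold.

305.2 μg/mL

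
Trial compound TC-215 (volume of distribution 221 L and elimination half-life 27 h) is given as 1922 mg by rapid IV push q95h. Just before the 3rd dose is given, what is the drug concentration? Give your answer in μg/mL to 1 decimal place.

0.8 μg/mL

f = (1/2)^(τ/t½) = (1/2)^(95/27) ≈ 0.0873.
C₀ = D/Vd = 1922/221 ≈ 8.697 μg/mL.
Before the 3rd dose, 2 doses have been given. Superposition: Cmin = C₀·(f + f²).
≈ 8.697 × (0.0873 + 0.0076) ≈ 8.697 × 0.0949 ≈ 0.825 μg/mL.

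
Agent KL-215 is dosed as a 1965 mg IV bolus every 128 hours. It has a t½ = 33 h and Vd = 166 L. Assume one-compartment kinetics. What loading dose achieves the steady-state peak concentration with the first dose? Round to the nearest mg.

f = (1/2)^(128/33) ≈ 0.067978; accumulation ratio R = 1/(1−f) ≈ 1.07294.
Loading dose to hit Cmax,ss on first dose: D_load = D_maint·R ≈ 1965 × 1.07294 ≈ 2108.33 mg.

2108 mg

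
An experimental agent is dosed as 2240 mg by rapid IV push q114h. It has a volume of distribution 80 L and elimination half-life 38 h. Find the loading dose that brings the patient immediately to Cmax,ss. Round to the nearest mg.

2560 mg

f = (1/2)^(114/38) ≈ 0.125000; accumulation ratio R = 1/(1−f) ≈ 1.14286.
Loading dose to hit Cmax,ss on first dose: D_load = D_maint·R ≈ 2240 × 1.14286 ≈ 2560.01 mg.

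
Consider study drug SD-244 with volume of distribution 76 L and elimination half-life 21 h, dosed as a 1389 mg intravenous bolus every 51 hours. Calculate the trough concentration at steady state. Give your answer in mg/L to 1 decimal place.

4.2 mg/L

Over one 51-h interval, 51/21 ≈ 2.4286 half-lives elapse, leaving f ≈ 0.1857 of each dose.
At steady state, accumulation factor R = 1/(1 − e^(−kτ)) ≈ 1.2280.
Each bolus raises the concentration by D/Vd = 1389/76 ≈ 18.276 mg/L.
Steady-state peak Cmax,ss = C₀·R ≈ 18.276 × 1.2280 ≈ 22.443 mg/L.
Steady-state trough Cmin,ss = Cmax,ss·f ≈ 22.443 × 0.1857 ≈ 4.168 mg/L.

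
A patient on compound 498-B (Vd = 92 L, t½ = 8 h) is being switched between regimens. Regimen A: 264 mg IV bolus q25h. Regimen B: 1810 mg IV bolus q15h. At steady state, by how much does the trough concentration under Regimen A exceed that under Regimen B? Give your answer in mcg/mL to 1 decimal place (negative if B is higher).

-7.0 mcg/mL

Regimen A: f = (1/2)^(25/8) ≈ 0.1146; Cmin,ss = (264/92)·f/(1−f) ≈ 0.371 mcg/mL.
Regimen B: f = (1/2)^(15/8) ≈ 0.2726; Cmin,ss = (1810/92)·f/(1−f) ≈ 7.373 mcg/mL.
Difference ≈ 0.371 − 7.373 ≈ -7.002 mcg/mL.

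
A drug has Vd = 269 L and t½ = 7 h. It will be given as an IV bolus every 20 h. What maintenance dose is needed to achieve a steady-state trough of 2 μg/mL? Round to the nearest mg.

3360 mg

τ/t½ = 20/7 ≈ 2.8571, so f = (1/2)^(20/7) ≈ 0.138011.
Cmin,ss = (D/Vd)·f/(1−f), so D = Cmin,ss·Vd·(1−f)/f.
D = 2 × 269 × (1−f)/f ≈ 2 × 269 × 6.24580 ≈ 3360.24 mg.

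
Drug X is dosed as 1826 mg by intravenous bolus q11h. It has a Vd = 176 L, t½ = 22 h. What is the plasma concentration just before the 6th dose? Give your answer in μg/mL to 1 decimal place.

f = (1/2)^(τ/t½) = (1/2)^(11/22) ≈ 0.7071.
C₀ = D/Vd = 1826/176 ≈ 10.375 μg/mL.
Before the 6th dose, 5 doses have been given. Superposition: Cmin = C₀·(f + f² + … + f^5).
≈ 10.375 × (0.7071 + 0.5000 + 0.3535 + 0.2500 + 0.1768) ≈ 10.375 × 1.9874 ≈ 20.619 μg/mL.

20.6 μg/mL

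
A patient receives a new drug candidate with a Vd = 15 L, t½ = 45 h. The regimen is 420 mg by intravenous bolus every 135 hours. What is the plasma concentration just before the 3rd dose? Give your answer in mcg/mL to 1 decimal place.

f = (1/2)^(τ/t½) = (1/2)^(135/45) ≈ 0.1250.
C₀ = D/Vd = 420/15 ≈ 28.000 mcg/mL.
Before the 3rd dose, 2 doses have been given. Superposition: Cmin = C₀·(f + f²).
≈ 28.000 × (0.1250 + 0.0156) ≈ 28.000 × 0.1406 ≈ 3.937 mcg/mL.

3.9 mcg/mL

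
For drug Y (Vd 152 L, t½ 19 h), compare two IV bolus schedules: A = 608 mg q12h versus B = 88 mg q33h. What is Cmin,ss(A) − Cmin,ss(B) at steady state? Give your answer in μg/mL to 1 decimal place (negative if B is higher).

Regimen A: f = (1/2)^(12/19) ≈ 0.6455; Cmin,ss = (608/152)·f/(1−f) ≈ 7.283 μg/mL.
Regimen B: f = (1/2)^(33/19) ≈ 0.3000; Cmin,ss = (88/152)·f/(1−f) ≈ 0.248 μg/mL.
Difference ≈ 7.283 − 0.248 ≈ 7.035 μg/mL.

7.0 μg/mL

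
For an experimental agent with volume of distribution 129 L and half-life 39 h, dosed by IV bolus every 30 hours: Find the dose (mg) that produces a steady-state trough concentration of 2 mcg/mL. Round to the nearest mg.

τ/t½ = 30/39 ≈ 0.76923, so f = (1/2)^(30/39) ≈ 0.586730.
Cmin,ss = (D/Vd)·f/(1−f), so D = Cmin,ss·Vd·(1−f)/f.
D = 2 × 129 × (1−f)/f ≈ 2 × 129 × 0.70436 ≈ 181.72 mg.

182 mg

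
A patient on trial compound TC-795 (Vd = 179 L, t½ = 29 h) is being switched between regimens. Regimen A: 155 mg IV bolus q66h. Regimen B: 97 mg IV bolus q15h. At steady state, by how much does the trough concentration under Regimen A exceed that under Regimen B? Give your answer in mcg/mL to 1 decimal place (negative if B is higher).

-1.0 mcg/mL

Regimen A: f = (1/2)^(66/29) ≈ 0.2065; Cmin,ss = (155/179)·f/(1−f) ≈ 0.225 mcg/mL.
Regimen B: f = (1/2)^(15/29) ≈ 0.6987; Cmin,ss = (97/179)·f/(1−f) ≈ 1.257 mcg/mL.
Difference ≈ 0.225 − 1.257 ≈ -1.032 mcg/mL.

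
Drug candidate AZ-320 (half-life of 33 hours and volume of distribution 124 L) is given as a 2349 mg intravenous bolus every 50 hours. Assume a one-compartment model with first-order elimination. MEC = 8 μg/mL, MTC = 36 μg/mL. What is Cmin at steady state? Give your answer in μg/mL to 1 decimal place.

k = ln2/t½ = ln2/33 ≈ 0.021004 h⁻¹; fraction remaining f = e^(−kτ) = e^(−0.021004×50) ≈ 0.3499.
At steady state, accumulation factor R = 1/(1 − e^(−kτ)) ≈ 1.5382.
Single-dose peak C₀ = D/Vd = 2349/124 ≈ 18.944 μg/mL.
Cmax,ss = C₀/(1 − f) ≈ 18.944/0.6501 ≈ 29.140 μg/mL.
One interval later, Cmin,ss = Cmax,ss·e^(−kτ) ≈ 29.140 × 0.3499 ≈ 10.196 μg/mL.
Trough 10.2 μg/mL vs MEC 8 μg/mL: adequate.

10.2 μg/mL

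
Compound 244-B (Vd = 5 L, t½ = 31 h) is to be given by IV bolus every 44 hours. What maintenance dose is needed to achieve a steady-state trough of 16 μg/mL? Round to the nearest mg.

τ/t½ = 44/31 ≈ 1.4194, so f = (1/2)^(44/31) ≈ 0.373879.
Cmin,ss = (D/Vd)·f/(1−f), so D = Cmin,ss·Vd·(1−f)/f.
D = 16 × 5 × (1−f)/f ≈ 16 × 5 × 1.67466 ≈ 133.97 mg.

134 mg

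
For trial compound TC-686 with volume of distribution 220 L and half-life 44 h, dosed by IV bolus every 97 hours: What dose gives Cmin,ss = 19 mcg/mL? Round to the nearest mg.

τ/t½ = 97/44 ≈ 2.2045, so f = (1/2)^(97/44) ≈ 0.216953.
Cmin,ss = (D/Vd)·f/(1−f), so D = Cmin,ss·Vd·(1−f)/f.
D = 19 × 220 × (1−f)/f ≈ 19 × 220 × 3.60929 ≈ 15086.83 mg.

15087 mg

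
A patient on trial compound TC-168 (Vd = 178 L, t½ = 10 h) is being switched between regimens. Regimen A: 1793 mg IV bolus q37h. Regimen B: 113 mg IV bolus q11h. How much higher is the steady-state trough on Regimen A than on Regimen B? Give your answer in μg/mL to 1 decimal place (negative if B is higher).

0.3 μg/mL

Regimen A: f = (1/2)^(37/10) ≈ 0.0769; Cmin,ss = (1793/178)·f/(1−f) ≈ 0.839 μg/mL.
Regimen B: f = (1/2)^(11/10) ≈ 0.4665; Cmin,ss = (113/178)·f/(1−f) ≈ 0.555 μg/mL.
Difference ≈ 0.839 − 0.555 ≈ 0.284 μg/mL.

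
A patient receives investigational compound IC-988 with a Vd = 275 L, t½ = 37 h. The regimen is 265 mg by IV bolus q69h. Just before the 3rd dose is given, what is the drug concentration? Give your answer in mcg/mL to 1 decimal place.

f = (1/2)^(τ/t½) = (1/2)^(69/37) ≈ 0.2745.
C₀ = D/Vd = 265/275 ≈ 0.964 mcg/mL.
Before the 3rd dose, 2 doses have been given. Superposition: Cmin = C₀·(f + f²).
≈ 0.964 × (0.2745 + 0.0754) ≈ 0.964 × 0.3499 ≈ 0.337 mcg/mL.

0.3 mcg/mL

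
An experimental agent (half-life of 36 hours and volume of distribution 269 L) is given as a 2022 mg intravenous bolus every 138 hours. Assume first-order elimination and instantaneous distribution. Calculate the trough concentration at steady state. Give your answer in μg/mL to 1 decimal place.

k = ln2/t½ = ln2/36 ≈ 0.019254 h⁻¹; fraction remaining f = e^(−kτ) = e^(−0.019254×138) ≈ 0.0702.
Accumulation ratio R = 1/(1 − f) ≈ 1/0.9298 ≈ 1.0755.
Single-dose peak C₀ = D/Vd = 2022/269 ≈ 7.517 μg/mL.
Steady-state peak Cmax,ss = C₀·R ≈ 7.517 × 1.0755 ≈ 8.085 μg/mL.
Steady-state trough Cmin,ss = Cmax,ss·f ≈ 8.085 × 0.0702 ≈ 0.568 μg/mL.

0.6 μg/mL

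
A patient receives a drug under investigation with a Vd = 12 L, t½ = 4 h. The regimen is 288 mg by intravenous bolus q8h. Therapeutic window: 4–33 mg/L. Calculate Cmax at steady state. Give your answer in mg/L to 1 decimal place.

τ = 8 h = 2 half-lives, so f = (1/2)^2 = 0.25.
Accumulation ratio R = 1/(1 − f) = 1/0.75 = 4/3.
Single-dose peak C₀ = D/Vd = 288/12 = 24 mg/L.
Steady-state peak Cmax,ss = C₀·R = 24 × 4/3 ≈ 32.000 mg/L.
Peak 32.0 mg/L vs MTC 33 mg/L: below toxic threshold.

32.0 mg/L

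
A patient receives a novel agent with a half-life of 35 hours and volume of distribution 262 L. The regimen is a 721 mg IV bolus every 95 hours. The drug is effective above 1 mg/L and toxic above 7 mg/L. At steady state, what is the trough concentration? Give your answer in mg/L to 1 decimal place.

τ/t½ = 95/35 ≈ 2.7143, so fraction remaining f = (1/2)^(95/35) ≈ 0.1524.
Single-dose peak C₀ = D/Vd = 721/262 ≈ 2.752 mg/L.
Steady-state trough Cmin,ss = C₀·f/(1−f) ≈ 2.752 × 0.1524/0.8476 ≈ 0.495 mg/L.
Trough 0.5 mg/L vs MEC 1 mg/L: subtherapeutic.

0.5 mg/L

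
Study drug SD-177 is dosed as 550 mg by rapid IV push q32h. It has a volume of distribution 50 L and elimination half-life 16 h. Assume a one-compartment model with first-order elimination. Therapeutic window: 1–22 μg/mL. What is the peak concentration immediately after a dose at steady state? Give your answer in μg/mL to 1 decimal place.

14.7 μg/mL

τ = 32 h = 2 half-lives, so f = (1/2)^2 = 0.25.
At steady state, R = 1/(1 − 0.25) = 4/3.
Single-dose peak C₀ = D/Vd = 550/50 = 11 μg/mL.
Steady-state peak Cmax,ss = C₀·R = 11 × 4/3 ≈ 14.667 μg/mL.
Peak 14.7 μg/mL vs MTC 22 μg/mL: below toxic threshold.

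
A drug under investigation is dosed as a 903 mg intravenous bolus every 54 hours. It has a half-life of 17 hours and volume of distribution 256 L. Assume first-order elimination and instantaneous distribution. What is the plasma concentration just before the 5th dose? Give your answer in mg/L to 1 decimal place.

0.4 mg/L

f = (1/2)^(τ/t½) = (1/2)^(54/17) ≈ 0.1106.
C₀ = D/Vd = 903/256 ≈ 3.527 mg/L.
Before the 5th dose, 4 doses have been given. Superposition: Cmin = C₀·(f + f² + … + f^4).
≈ 3.527 × (0.1106 + 0.0122 + 0.0014 + 0.0001) ≈ 3.527 × 0.1243 ≈ 0.438 mg/L.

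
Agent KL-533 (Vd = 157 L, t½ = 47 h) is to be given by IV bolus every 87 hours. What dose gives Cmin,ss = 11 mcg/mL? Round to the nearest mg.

τ/t½ = 87/47 ≈ 1.8511, so f = (1/2)^(87/47) ≈ 0.277188.
Cmin,ss = (D/Vd)·f/(1−f), so D = Cmin,ss·Vd·(1−f)/f.
D = 11 × 157 × (1−f)/f ≈ 11 × 157 × 2.60766 ≈ 4503.43 mg.

4503 mg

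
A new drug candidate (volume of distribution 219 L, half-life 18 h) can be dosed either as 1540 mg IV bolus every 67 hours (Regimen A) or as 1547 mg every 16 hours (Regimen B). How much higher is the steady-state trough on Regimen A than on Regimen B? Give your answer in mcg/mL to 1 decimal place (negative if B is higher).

-7.7 mcg/mL

Regimen A: f = (1/2)^(67/18) ≈ 0.0758; Cmin,ss = (1540/219)·f/(1−f) ≈ 0.577 mcg/mL.
Regimen B: f = (1/2)^(16/18) ≈ 0.5400; Cmin,ss = (1547/219)·f/(1−f) ≈ 8.292 mcg/mL.
Difference ≈ 0.577 − 8.292 ≈ -7.715 mcg/mL.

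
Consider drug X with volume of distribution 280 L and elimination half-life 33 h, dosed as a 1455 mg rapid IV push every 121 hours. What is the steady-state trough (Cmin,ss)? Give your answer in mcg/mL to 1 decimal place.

k = ln2/t½ = ln2/33 ≈ 0.021004 h⁻¹; fraction remaining f = e^(−kτ) = e^(−0.021004×121) ≈ 0.0787.
Single-dose peak C₀ = D/Vd = 1455/280 ≈ 5.196 mcg/mL.
Steady-state trough Cmin,ss = C₀·f/(1−f) ≈ 5.196 × 0.0787/0.9213 ≈ 0.444 mcg/mL.

0.4 mcg/mL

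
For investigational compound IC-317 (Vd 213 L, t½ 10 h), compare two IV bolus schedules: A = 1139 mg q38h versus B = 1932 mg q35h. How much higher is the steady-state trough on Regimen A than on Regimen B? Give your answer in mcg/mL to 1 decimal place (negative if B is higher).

-0.5 mcg/mL

Regimen A: f = (1/2)^(38/10) ≈ 0.0718; Cmin,ss = (1139/213)·f/(1−f) ≈ 0.414 mcg/mL.
Regimen B: f = (1/2)^(35/10) ≈ 0.0884; Cmin,ss = (1932/213)·f/(1−f) ≈ 0.880 mcg/mL.
Difference ≈ 0.414 − 0.880 ≈ -0.466 mcg/mL.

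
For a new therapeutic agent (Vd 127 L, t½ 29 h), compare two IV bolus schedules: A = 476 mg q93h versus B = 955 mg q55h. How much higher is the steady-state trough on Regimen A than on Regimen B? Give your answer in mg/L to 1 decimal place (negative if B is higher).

-2.3 mg/L

Regimen A: f = (1/2)^(93/29) ≈ 0.1083; Cmin,ss = (476/127)·f/(1−f) ≈ 0.455 mg/L.
Regimen B: f = (1/2)^(55/29) ≈ 0.2686; Cmin,ss = (955/127)·f/(1−f) ≈ 2.762 mg/L.
Difference ≈ 0.455 − 2.762 ≈ -2.307 mg/L.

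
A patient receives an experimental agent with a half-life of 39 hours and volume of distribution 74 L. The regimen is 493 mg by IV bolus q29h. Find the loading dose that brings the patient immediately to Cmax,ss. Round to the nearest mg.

f = (1/2)^(29/39) ≈ 0.597251; accumulation ratio R = 1/(1−f) ≈ 2.48294.
Loading dose to hit Cmax,ss on first dose: D_load = D_maint·R ≈ 493 × 2.48294 ≈ 1224.09 mg.

1224 mg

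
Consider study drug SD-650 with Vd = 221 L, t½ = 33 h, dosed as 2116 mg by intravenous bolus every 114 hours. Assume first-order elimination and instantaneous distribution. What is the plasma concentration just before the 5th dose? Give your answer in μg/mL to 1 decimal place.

f = (1/2)^(τ/t½) = (1/2)^(114/33) ≈ 0.0912.
C₀ = D/Vd = 2116/221 ≈ 9.575 μg/mL.
Before the 5th dose, 4 doses have been given. Superposition: Cmin = C₀·(f + f² + … + f^4).
≈ 9.575 × (0.0912 + 0.0083 + 0.0008 + 0.0001) ≈ 9.575 × 0.1004 ≈ 0.961 μg/mL.

1.0 μg/mL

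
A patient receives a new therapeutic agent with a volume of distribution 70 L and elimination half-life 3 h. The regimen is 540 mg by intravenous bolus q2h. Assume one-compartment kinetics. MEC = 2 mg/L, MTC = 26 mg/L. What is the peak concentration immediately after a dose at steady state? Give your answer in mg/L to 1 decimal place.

20.8 mg/L

k = ln2/t½ = ln2/3 ≈ 0.231049 h⁻¹; fraction remaining f = e^(−kτ) = e^(−0.231049×2) ≈ 0.6300.
At steady state, accumulation factor R = 1/(1 − e^(−kτ)) ≈ 2.7027.
Single-dose peak C₀ = D/Vd = 540/70 ≈ 7.714 mg/L.
Steady-state peak Cmax,ss = C₀·R ≈ 7.714 × 2.7027 ≈ 20.849 mg/L.
Peak 20.8 mg/L vs MTC 26 mg/L: below toxic threshold.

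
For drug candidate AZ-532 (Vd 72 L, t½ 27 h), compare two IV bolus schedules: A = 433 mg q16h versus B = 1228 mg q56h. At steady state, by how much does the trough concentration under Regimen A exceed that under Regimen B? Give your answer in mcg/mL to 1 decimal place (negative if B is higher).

Regimen A: f = (1/2)^(16/27) ≈ 0.6632; Cmin,ss = (433/72)·f/(1−f) ≈ 11.842 mcg/mL.
Regimen B: f = (1/2)^(56/27) ≈ 0.2375; Cmin,ss = (1228/72)·f/(1−f) ≈ 5.312 mcg/mL.
Difference ≈ 11.842 − 5.312 ≈ 6.530 mcg/mL.

6.5 mcg/mL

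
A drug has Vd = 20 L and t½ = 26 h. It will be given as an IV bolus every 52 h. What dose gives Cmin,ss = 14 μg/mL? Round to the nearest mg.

τ/t½ = 52/26 ≈ 2, so f = (1/2)^(52/26) ≈ 0.250000.
Cmin,ss = (D/Vd)·f/(1−f), so D = Cmin,ss·Vd·(1−f)/f.
D = 14 × 20 × (1−f)/f ≈ 14 × 20 × 3.00000 ≈ 840.00 mg.

840 mg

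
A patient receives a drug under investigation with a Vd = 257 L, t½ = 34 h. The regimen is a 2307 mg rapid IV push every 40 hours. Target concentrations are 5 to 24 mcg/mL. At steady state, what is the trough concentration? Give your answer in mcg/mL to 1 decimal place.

τ/t½ = 40/34 ≈ 1.1765, so fraction remaining f = (1/2)^(40/34) ≈ 0.4424.
Single-dose peak C₀ = D/Vd = 2307/257 ≈ 8.977 mcg/mL.
Steady-state trough Cmin,ss = C₀·f/(1−f) ≈ 8.977 × 0.4424/0.5576 ≈ 7.122 mcg/mL.
Trough 7.1 mcg/mL vs MEC 5 mcg/mL: adequate.

7.1 mcg/mL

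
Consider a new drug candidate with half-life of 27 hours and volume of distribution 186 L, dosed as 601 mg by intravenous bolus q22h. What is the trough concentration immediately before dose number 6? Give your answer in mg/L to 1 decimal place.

4.0 mg/L

f = (1/2)^(τ/t½) = (1/2)^(22/27) ≈ 0.5685.
C₀ = D/Vd = 601/186 ≈ 3.231 mg/L.
Before the 6th dose, 5 doses have been given. Superposition: Cmin = C₀·(f + f² + … + f^5).
≈ 3.231 × (0.5685 + 0.3232 + 0.1837 + 0.1045 + 0.0594) ≈ 3.231 × 1.2393 ≈ 4.004 mg/L.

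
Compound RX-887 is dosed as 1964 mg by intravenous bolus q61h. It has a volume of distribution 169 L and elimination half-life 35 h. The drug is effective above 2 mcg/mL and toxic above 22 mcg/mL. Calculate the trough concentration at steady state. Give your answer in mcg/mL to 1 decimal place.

τ/t½ = 61/35 ≈ 1.7429, so fraction remaining f = (1/2)^(61/35) ≈ 0.2988.
Accumulation ratio R = 1/(1 − f) ≈ 1/0.7012 ≈ 1.4261.
Each bolus raises the concentration by D/Vd = 1964/169 ≈ 11.621 mcg/mL.
Steady-state peak Cmax,ss = C₀·R ≈ 11.621 × 1.4261 ≈ 16.573 mcg/mL.
Steady-state trough Cmin,ss = Cmax,ss·f ≈ 16.573 × 0.2988 ≈ 4.952 mcg/mL.
Trough 5.0 mcg/mL vs MEC 2 mcg/mL: adequate.

5.0 mcg/mL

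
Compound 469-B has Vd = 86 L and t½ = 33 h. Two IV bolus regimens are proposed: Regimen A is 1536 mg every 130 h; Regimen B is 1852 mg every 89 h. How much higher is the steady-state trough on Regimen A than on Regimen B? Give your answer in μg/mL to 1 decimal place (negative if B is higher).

Regimen A: f = (1/2)^(130/33) ≈ 0.0652; Cmin,ss = (1536/86)·f/(1−f) ≈ 1.246 μg/mL.
Regimen B: f = (1/2)^(89/33) ≈ 0.1542; Cmin,ss = (1852/86)·f/(1−f) ≈ 3.926 μg/mL.
Difference ≈ 1.246 − 3.926 ≈ -2.680 μg/mL.

-2.7 μg/mL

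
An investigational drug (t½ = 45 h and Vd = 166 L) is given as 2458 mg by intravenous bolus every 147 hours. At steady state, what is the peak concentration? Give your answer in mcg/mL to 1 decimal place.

16.5 mcg/mL

k = ln2/t½ = ln2/45 ≈ 0.015403 h⁻¹; fraction remaining f = e^(−kτ) = e^(−0.015403×147) ≈ 0.1039.
Accumulation ratio R = 1/(1 − f) ≈ 1/0.8961 ≈ 1.1159.
Single-dose peak C₀ = D/Vd = 2458/166 ≈ 14.807 mcg/mL.
Steady-state peak Cmax,ss = C₀·R ≈ 14.807 × 1.1159 ≈ 16.523 mcg/mL.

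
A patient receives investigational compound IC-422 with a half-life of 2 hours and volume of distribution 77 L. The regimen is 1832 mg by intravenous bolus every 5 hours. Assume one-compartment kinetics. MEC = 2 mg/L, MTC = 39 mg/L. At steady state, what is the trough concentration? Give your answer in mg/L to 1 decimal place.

k = ln2/t½ = ln2/2 ≈ 0.346574 h⁻¹; fraction remaining f = e^(−kτ) = e^(−0.346574×5) ≈ 0.1768.
At steady state, accumulation factor R = 1/(1 − e^(−kτ)) ≈ 1.2148.
Each bolus raises the concentration by D/Vd = 1832/77 ≈ 23.792 mg/L.
Steady-state peak Cmax,ss = C₀·R ≈ 23.792 × 1.2148 ≈ 28.903 mg/L.
Steady-state trough Cmin,ss = Cmax,ss·f ≈ 28.903 × 0.1768 ≈ 5.110 mg/L.
Trough 5.1 mg/L vs MEC 2 mg/L: adequate.

5.1 mg/L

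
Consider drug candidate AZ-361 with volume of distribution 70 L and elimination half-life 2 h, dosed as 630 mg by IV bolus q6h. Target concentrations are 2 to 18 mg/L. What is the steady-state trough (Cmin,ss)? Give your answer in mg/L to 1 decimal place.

1.3 mg/L

τ = 6 h = 3 half-lives, so f = (1/2)^3 = 0.125.
Accumulation ratio R = 1/(1 − f) = 1/0.875 = 8/7.
Single-dose peak C₀ = D/Vd = 630/70 = 9 mg/L.
Steady-state peak Cmax,ss = C₀·R = 9 × 8/7 ≈ 10.286 mg/L.
Steady-state trough Cmin,ss = Cmax,ss·f ≈ 10.286 × 0.125 ≈ 1.286 mg/L.
Trough 1.3 mg/L vs MEC 2 mg/L: subtherapeutic.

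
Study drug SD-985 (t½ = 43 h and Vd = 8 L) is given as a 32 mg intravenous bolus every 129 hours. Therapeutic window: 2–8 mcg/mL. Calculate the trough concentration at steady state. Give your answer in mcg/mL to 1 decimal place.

The dosing interval is 3 half-lives, so f = 2^(−3) = 0.125.
At steady state, R = 1/(1 − 0.125) = 8/7.
Single-dose peak C₀ = D/Vd = 32/8 = 4 mcg/mL.
Steady-state peak Cmax,ss = C₀·R = 4 × 8/7 ≈ 4.571 mcg/mL.
Steady-state trough Cmin,ss = Cmax,ss·f ≈ 4.571 × 0.125 ≈ 0.571 mcg/mL.
Trough 0.6 mcg/mL vs MEC 2 mcg/mL: subtherapeutic.

0.6 mcg/mL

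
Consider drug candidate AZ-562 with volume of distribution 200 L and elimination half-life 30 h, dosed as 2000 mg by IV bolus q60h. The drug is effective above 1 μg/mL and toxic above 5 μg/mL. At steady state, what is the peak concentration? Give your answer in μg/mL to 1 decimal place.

13.3 μg/mL

The dosing interval is 2 half-lives, so f = 2^(−2) = 0.25.
Accumulation ratio R = 1/(1 − f) = 1/0.75 = 4/3.
Single-dose peak C₀ = D/Vd = 2000/200 = 10 μg/mL.
Steady-state peak Cmax,ss = C₀·R = 10 × 4/3 ≈ 13.333 μg/mL.
Peak 13.3 μg/mL vs MTC 5 μg/mL: exceeds toxic threshold.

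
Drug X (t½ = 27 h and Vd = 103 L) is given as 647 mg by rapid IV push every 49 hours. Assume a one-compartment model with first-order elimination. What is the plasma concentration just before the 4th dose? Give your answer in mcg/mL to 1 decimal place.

f = (1/2)^(τ/t½) = (1/2)^(49/27) ≈ 0.2842.
C₀ = D/Vd = 647/103 ≈ 6.282 mcg/mL.
Before the 4th dose, 3 doses have been given. Superposition: Cmin = C₀·(f + f² + … + f^3).
≈ 6.282 × (0.2842 + 0.0808 + 0.0230) ≈ 6.282 × 0.3880 ≈ 2.437 mcg/mL.

2.4 mcg/mL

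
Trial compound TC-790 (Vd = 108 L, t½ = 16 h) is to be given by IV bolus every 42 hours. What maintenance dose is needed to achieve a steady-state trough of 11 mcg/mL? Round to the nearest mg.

τ/t½ = 42/16 ≈ 2.625, so f = (1/2)^(42/16) ≈ 0.162105.
Cmin,ss = (D/Vd)·f/(1−f), so D = Cmin,ss·Vd·(1−f)/f.
D = 11 × 108 × (1−f)/f ≈ 11 × 108 × 5.16884 ≈ 6140.58 mg.

6141 mg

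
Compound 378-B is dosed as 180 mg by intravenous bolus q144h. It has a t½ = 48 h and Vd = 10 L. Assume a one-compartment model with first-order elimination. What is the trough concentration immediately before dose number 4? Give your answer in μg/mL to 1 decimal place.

2.6 μg/mL

f = (1/2)^(τ/t½) = (1/2)^(144/48) ≈ 0.1250.
C₀ = D/Vd = 180/10 ≈ 18.000 μg/mL.
Before the 4th dose, 3 doses have been given. Superposition: Cmin = C₀·(f + f² + … + f^3).
≈ 18.000 × (0.1250 + 0.0156 + 0.0020) ≈ 18.000 × 0.1426 ≈ 2.567 μg/mL.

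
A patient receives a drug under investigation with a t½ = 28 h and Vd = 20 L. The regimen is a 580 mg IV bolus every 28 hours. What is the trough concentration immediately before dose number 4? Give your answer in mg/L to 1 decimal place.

f = (1/2)^(τ/t½) = (1/2)^(28/28) ≈ 0.5000.
C₀ = D/Vd = 580/20 ≈ 29.000 mg/L.
Before the 4th dose, 3 doses have been given. Superposition: Cmin = C₀·(f + f² + … + f^3).
≈ 29.000 × (0.5000 + 0.2500 + 0.1250) ≈ 29.000 × 0.8750 ≈ 25.375 mg/L.

25.4 mg/L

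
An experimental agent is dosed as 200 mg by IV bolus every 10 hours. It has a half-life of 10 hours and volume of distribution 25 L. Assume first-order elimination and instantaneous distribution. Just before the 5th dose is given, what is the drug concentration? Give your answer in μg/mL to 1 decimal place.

f = (1/2)^(τ/t½) = (1/2)^(10/10) ≈ 0.5000.
C₀ = D/Vd = 200/25 ≈ 8.000 μg/mL.
Before the 5th dose, 4 doses have been given. Superposition: Cmin = C₀·(f + f² + … + f^4).
≈ 8.000 × (0.5000 + 0.2500 + 0.1250 + 0.0625) ≈ 8.000 × 0.9375 ≈ 7.500 μg/mL.

7.5 μg/mL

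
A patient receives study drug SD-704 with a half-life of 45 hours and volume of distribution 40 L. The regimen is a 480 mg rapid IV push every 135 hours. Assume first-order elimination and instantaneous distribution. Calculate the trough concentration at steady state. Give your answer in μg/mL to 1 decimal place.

1.7 μg/mL

The dosing interval is 3 half-lives, so f = 2^(−3) = 0.125.
At steady state, R = 1/(1 − 0.125) = 8/7.
Single-dose peak C₀ = D/Vd = 480/40 = 12 μg/mL.
Steady-state peak Cmax,ss = C₀·R = 12 × 8/7 ≈ 13.714 μg/mL.
Steady-state trough Cmin,ss = Cmax,ss·f ≈ 13.714 × 0.125 ≈ 1.714 μg/mL.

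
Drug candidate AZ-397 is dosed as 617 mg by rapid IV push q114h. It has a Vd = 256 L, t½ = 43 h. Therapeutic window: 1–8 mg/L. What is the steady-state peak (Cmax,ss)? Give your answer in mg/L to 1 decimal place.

2.9 mg/L

τ/t½ = 114/43 ≈ 2.6512, so fraction remaining f = (1/2)^(114/43) ≈ 0.1592.
At steady state, accumulation factor R = 1/(1 − e^(−kτ)) ≈ 1.1893.
Each bolus raises the concentration by D/Vd = 617/256 ≈ 2.410 mg/L.
Steady-state peak Cmax,ss = C₀·R ≈ 2.410 × 1.1893 ≈ 2.866 mg/L.
Peak 2.9 mg/L vs MTC 8 mg/L: below toxic threshold.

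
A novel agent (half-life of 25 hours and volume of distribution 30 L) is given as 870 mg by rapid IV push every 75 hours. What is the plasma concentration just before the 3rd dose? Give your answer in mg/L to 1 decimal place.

4.1 mg/L

f = (1/2)^(τ/t½) = (1/2)^(75/25) ≈ 0.1250.
C₀ = D/Vd = 870/30 ≈ 29.000 mg/L.
Before the 3rd dose, 2 doses have been given. Superposition: Cmin = C₀·(f + f²).
≈ 29.000 × (0.1250 + 0.0156) ≈ 29.000 × 0.1406 ≈ 4.077 mg/L.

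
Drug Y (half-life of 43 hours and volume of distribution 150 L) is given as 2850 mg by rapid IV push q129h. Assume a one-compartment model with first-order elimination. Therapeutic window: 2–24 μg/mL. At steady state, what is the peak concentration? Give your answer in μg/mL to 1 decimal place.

21.7 μg/mL

The dosing interval is 3 half-lives, so f = 2^(−3) = 0.125.
Accumulation ratio R = 1/(1 − f) = 1/0.875 = 8/7.
Single-dose peak C₀ = D/Vd = 2850/150 = 19 μg/mL.
Steady-state peak Cmax,ss = C₀·R = 19 × 8/7 ≈ 21.714 μg/mL.
Peak 21.7 μg/mL vs MTC 24 μg/mL: below toxic threshold.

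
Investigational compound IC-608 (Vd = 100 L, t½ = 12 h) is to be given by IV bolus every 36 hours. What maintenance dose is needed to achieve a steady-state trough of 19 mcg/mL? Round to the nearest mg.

13300 mg

τ/t½ = 36/12 ≈ 3, so f = (1/2)^(36/12) ≈ 0.125000.
Cmin,ss = (D/Vd)·f/(1−f), so D = Cmin,ss·Vd·(1−f)/f.
D = 19 × 100 × (1−f)/f ≈ 19 × 100 × 7.00000 ≈ 13300.00 mg.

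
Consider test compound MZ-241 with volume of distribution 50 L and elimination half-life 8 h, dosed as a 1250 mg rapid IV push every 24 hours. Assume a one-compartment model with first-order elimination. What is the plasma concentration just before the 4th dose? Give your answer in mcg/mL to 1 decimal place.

f = (1/2)^(τ/t½) = (1/2)^(24/8) ≈ 0.1250.
C₀ = D/Vd = 1250/50 ≈ 25.000 mcg/mL.
Before the 4th dose, 3 doses have been given. Superposition: Cmin = C₀·(f + f² + … + f^3).
≈ 25.000 × (0.1250 + 0.0156 + 0.0020) ≈ 25.000 × 0.1426 ≈ 3.565 mcg/mL.

3.6 mcg/mL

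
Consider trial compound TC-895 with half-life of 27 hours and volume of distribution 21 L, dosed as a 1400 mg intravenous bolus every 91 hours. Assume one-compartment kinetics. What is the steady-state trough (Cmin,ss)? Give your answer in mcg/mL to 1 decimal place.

τ/t½ = 91/27 ≈ 3.3704, so fraction remaining f = (1/2)^(91/27) ≈ 0.0967.
At steady state, accumulation factor R = 1/(1 − e^(−kτ)) ≈ 1.1071.
Single-dose peak C₀ = D/Vd = 1400/21 ≈ 66.667 mcg/mL.
Cmax,ss = C₀/(1 − f) ≈ 66.667/0.9033 ≈ 73.804 mcg/mL.
One interval later, Cmin,ss = Cmax,ss·e^(−kτ) ≈ 73.804 × 0.0967 ≈ 7.137 mcg/mL.

7.1 mcg/mL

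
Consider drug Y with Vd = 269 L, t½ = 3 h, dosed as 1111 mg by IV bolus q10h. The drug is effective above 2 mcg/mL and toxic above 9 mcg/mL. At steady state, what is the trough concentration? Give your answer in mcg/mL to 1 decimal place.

k = ln2/t½ = ln2/3 ≈ 0.231049 h⁻¹; fraction remaining f = e^(−kτ) = e^(−0.231049×10) ≈ 0.0992.
Accumulation ratio R = 1/(1 − f) ≈ 1/0.9008 ≈ 1.1101.
Single-dose peak C₀ = D/Vd = 1111/269 ≈ 4.130 mcg/mL.
Steady-state peak Cmax,ss = C₀·R ≈ 4.130 × 1.1101 ≈ 4.585 mcg/mL.
One interval later, Cmin,ss = Cmax,ss·e^(−kτ) ≈ 4.585 × 0.0992 ≈ 0.455 mcg/mL.
Trough 0.5 mcg/mL vs MEC 2 mcg/mL: subtherapeutic.

0.5 mcg/mL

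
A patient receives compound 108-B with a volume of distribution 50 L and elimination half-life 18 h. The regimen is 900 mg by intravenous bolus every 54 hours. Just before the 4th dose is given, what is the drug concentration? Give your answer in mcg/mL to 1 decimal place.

2.6 mcg/mL

f = (1/2)^(τ/t½) = (1/2)^(54/18) ≈ 0.1250.
C₀ = D/Vd = 900/50 ≈ 18.000 mcg/mL.
Before the 4th dose, 3 doses have been given. Superposition: Cmin = C₀·(f + f² + … + f^3).
≈ 18.000 × (0.1250 + 0.0156 + 0.0020) ≈ 18.000 × 0.1426 ≈ 2.567 mcg/mL.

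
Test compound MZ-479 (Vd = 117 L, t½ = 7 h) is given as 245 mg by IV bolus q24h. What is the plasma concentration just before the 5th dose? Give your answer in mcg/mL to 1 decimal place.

0.2 mcg/mL

f = (1/2)^(τ/t½) = (1/2)^(24/7) ≈ 0.0929.
C₀ = D/Vd = 245/117 ≈ 2.094 mcg/mL.
Before the 5th dose, 4 doses have been given. Superposition: Cmin = C₀·(f + f² + … + f^4).
≈ 2.094 × (0.0929 + 0.0086 + 0.0008 + 0.0001) ≈ 2.094 × 0.1024 ≈ 0.214 mcg/mL.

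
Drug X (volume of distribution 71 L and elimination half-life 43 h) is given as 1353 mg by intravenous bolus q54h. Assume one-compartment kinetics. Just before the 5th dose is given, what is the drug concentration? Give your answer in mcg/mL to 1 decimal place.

13.3 mcg/mL

f = (1/2)^(τ/t½) = (1/2)^(54/43) ≈ 0.4188.
C₀ = D/Vd = 1353/71 ≈ 19.056 mcg/mL.
Before the 5th dose, 4 doses have been given. Superposition: Cmin = C₀·(f + f² + … + f^4).
≈ 19.056 × (0.4188 + 0.1754 + 0.0735 + 0.0308) ≈ 19.056 × 0.6985 ≈ 13.311 mcg/mL.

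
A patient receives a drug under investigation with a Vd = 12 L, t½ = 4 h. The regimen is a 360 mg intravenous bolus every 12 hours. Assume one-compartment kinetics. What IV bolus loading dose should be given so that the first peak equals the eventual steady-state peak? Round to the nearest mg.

f = (1/2)^(12/4) ≈ 0.125000; accumulation ratio R = 1/(1−f) ≈ 1.14286.
Loading dose to hit Cmax,ss on first dose: D_load = D_maint·R ≈ 360 × 1.14286 ≈ 411.43 mg.

411 mg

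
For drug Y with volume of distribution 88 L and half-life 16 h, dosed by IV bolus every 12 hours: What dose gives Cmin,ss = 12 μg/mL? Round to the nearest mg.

τ/t½ = 12/16 ≈ 0.75, so f = (1/2)^(12/16) ≈ 0.594604.
Cmin,ss = (D/Vd)·f/(1−f), so D = Cmin,ss·Vd·(1−f)/f.
D = 12 × 88 × (1−f)/f ≈ 12 × 88 × 0.68179 ≈ 719.97 mg.

720 mg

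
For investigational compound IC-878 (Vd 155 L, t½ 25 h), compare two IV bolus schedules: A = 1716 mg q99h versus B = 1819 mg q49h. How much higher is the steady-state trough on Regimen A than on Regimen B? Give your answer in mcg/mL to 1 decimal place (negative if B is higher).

Regimen A: f = (1/2)^(99/25) ≈ 0.0643; Cmin,ss = (1716/155)·f/(1−f) ≈ 0.761 mcg/mL.
Regimen B: f = (1/2)^(49/25) ≈ 0.2570; Cmin,ss = (1819/155)·f/(1−f) ≈ 4.059 mcg/mL.
Difference ≈ 0.761 − 4.059 ≈ -3.298 mcg/mL.

-3.3 mcg/mL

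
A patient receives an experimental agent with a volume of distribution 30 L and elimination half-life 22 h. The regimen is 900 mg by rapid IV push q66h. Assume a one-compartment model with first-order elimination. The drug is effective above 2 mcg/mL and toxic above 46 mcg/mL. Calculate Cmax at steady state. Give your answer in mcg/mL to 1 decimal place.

34.3 mcg/mL

τ = 66 h = 3 half-lives, so f = (1/2)^3 = 0.125.
Accumulation ratio R = 1/(1 − f) = 1/0.875 = 8/7.
Single-dose peak C₀ = D/Vd = 900/30 = 30 mcg/mL.
Steady-state peak Cmax,ss = C₀·R = 30 × 8/7 ≈ 34.286 mcg/mL.
Peak 34.3 mcg/mL vs MTC 46 mcg/mL: below toxic threshold.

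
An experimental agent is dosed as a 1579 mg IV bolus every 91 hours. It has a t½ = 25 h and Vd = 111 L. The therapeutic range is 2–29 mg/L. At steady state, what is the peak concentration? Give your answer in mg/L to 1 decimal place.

Over one 91-h interval, 91/25 ≈ 3.64 half-lives elapse, leaving f ≈ 0.0802 of each dose.
Accumulation ratio R = 1/(1 − f) ≈ 1/0.9198 ≈ 1.0872.
Each bolus raises the concentration by D/Vd = 1579/111 ≈ 14.225 mg/L.
Steady-state peak Cmax,ss = C₀·R ≈ 14.225 × 1.0872 ≈ 15.465 mg/L.
Peak 15.5 mg/L vs MTC 29 mg/L: below toxic threshold.

15.5 mg/L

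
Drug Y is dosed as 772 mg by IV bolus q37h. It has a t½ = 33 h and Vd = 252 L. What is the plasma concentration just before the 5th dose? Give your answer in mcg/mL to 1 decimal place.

f = (1/2)^(τ/t½) = (1/2)^(37/33) ≈ 0.4597.
C₀ = D/Vd = 772/252 ≈ 3.063 mcg/mL.
Before the 5th dose, 4 doses have been given. Superposition: Cmin = C₀·(f + f² + … + f^4).
≈ 3.063 × (0.4597 + 0.2113 + 0.0971 + 0.0447) ≈ 3.063 × 0.8128 ≈ 2.490 mcg/mL.

2.5 mcg/mL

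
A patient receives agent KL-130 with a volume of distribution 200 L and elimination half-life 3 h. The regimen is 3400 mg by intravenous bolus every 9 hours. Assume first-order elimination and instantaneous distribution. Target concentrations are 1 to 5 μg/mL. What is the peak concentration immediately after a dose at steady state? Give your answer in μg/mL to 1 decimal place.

19.4 μg/mL

τ = 9 h = 3 half-lives, so f = (1/2)^3 = 0.125.
At steady state, R = 1/(1 − 0.125) = 8/7.
Single-dose peak C₀ = D/Vd = 3400/200 = 17 μg/mL.
Steady-state peak Cmax,ss = C₀·R = 17 × 8/7 ≈ 19.429 μg/mL.
Peak 19.4 μg/mL vs MTC 5 μg/mL: exceeds toxic threshold.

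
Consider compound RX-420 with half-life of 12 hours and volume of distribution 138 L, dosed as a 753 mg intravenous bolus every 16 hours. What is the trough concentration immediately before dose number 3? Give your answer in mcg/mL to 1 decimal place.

f = (1/2)^(τ/t½) = (1/2)^(16/12) ≈ 0.3969.
C₀ = D/Vd = 753/138 ≈ 5.457 mcg/mL.
Before the 3rd dose, 2 doses have been given. Superposition: Cmin = C₀·(f + f²).
≈ 5.457 × (0.3969 + 0.1575) ≈ 5.457 × 0.5544 ≈ 3.025 mcg/mL.

3.0 mcg/mL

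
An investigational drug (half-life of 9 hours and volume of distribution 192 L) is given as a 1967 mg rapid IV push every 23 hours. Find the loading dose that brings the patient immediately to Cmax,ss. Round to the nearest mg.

2370 mg

f = (1/2)^(23/9) ≈ 0.170099; accumulation ratio R = 1/(1−f) ≈ 1.20496.
Loading dose to hit Cmax,ss on first dose: D_load = D_maint·R ≈ 1967 × 1.20496 ≈ 2370.16 mg.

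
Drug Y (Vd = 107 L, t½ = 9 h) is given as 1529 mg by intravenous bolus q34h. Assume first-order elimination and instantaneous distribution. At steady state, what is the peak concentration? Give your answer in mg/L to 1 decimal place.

k = ln2/t½ = ln2/9 ≈ 0.077016 h⁻¹; fraction remaining f = e^(−kτ) = e^(−0.077016×34) ≈ 0.0729.
At steady state, accumulation factor R = 1/(1 − e^(−kτ)) ≈ 1.0786.
Each bolus raises the concentration by D/Vd = 1529/107 ≈ 14.290 mg/L.
Steady-state peak Cmax,ss = C₀·R ≈ 14.290 × 1.0786 ≈ 15.413 mg/L.

15.4 mg/L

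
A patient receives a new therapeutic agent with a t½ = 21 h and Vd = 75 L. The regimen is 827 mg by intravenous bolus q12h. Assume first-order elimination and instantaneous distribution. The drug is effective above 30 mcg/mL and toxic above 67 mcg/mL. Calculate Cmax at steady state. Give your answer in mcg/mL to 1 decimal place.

33.7 mcg/mL

τ/t½ = 12/21 ≈ 0.57143, so fraction remaining f = (1/2)^(12/21) ≈ 0.6730.
Accumulation ratio R = 1/(1 − f) ≈ 1/0.3270 ≈ 3.0581.
Each bolus raises the concentration by D/Vd = 827/75 ≈ 11.027 mcg/mL.
Cmax,ss = C₀/(1 − f) ≈ 11.027/0.3270 ≈ 33.722 mcg/mL.
Peak 33.7 mcg/mL vs MTC 67 mcg/mL: below toxic threshold.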